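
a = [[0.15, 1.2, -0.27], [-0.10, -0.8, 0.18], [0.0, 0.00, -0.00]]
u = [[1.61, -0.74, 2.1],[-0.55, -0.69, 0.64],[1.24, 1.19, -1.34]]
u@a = [[0.32, 2.52, -0.57], [-0.01, -0.11, 0.02], [0.07, 0.54, -0.12]]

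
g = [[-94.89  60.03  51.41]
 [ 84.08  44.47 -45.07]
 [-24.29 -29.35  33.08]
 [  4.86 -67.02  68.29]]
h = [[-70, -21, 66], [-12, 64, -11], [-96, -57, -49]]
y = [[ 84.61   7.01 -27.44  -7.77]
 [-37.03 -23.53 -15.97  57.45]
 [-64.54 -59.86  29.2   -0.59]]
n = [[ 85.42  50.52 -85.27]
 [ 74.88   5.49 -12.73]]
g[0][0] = -94.89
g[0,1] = 60.03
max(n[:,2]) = -12.73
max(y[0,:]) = 84.61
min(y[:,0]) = -64.54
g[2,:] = [-24.29, -29.35, 33.08]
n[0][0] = 85.42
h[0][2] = 66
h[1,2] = -11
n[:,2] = [-85.27, -12.73]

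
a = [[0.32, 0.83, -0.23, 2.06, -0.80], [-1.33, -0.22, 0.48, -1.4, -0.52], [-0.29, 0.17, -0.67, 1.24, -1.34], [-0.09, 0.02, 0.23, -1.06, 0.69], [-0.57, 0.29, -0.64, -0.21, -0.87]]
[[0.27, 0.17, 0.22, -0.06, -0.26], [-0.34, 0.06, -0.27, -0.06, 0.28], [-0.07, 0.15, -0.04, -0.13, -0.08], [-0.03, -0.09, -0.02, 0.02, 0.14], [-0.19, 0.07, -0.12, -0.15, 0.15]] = a @ [[0.11, 0.02, -0.01, 0.15, -0.16], [0.13, 0.06, 0.12, -0.06, 0.04], [0.09, 0.08, -0.01, 0.14, -0.10], [0.11, 0.01, 0.12, -0.03, -0.11], [0.10, -0.14, 0.16, -0.04, 0.05]]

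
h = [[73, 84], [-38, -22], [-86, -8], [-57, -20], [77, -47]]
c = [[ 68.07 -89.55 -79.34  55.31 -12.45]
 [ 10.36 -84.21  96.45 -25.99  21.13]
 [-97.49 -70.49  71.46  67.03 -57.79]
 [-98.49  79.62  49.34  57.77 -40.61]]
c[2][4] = -57.79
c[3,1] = 79.62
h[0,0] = 73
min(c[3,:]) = -98.49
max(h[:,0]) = 77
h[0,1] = 84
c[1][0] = 10.36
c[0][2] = -79.34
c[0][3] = 55.31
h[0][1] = 84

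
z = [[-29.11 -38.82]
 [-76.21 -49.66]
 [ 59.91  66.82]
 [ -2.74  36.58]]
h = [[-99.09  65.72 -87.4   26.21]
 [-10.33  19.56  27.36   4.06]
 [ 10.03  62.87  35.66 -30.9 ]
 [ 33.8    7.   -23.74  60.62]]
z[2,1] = 66.82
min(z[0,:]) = -38.82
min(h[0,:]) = -99.09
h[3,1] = 7.0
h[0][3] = 26.21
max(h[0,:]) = 65.72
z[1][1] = -49.66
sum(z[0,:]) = -67.93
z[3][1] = 36.58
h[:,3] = [26.21, 4.06, -30.9, 60.62]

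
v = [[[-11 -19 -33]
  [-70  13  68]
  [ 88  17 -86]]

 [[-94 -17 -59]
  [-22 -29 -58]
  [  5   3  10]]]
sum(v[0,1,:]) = 11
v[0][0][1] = -19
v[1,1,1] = -29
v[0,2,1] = 17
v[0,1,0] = -70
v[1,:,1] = [-17, -29, 3]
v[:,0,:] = [[-11, -19, -33], [-94, -17, -59]]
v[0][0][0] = -11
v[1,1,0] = -22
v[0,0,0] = -11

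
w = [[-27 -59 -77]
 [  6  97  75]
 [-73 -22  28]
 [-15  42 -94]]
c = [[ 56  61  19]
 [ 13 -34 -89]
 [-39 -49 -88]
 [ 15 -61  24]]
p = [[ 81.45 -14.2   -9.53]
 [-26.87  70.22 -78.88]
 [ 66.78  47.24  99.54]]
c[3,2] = 24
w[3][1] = 42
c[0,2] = 19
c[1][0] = 13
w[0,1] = -59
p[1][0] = -26.87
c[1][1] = -34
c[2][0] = -39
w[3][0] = -15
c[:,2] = [19, -89, -88, 24]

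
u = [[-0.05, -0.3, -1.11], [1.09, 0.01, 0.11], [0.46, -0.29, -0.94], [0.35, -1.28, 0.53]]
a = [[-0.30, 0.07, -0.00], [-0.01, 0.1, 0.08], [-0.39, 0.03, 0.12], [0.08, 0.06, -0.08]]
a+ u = [[-0.35, -0.23, -1.11], [1.08, 0.11, 0.19], [0.07, -0.26, -0.82], [0.43, -1.22, 0.45]]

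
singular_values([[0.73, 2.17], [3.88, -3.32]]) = [5.19, 2.09]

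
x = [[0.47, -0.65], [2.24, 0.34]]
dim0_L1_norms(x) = [2.71, 0.99]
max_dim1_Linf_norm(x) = 2.24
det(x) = 1.62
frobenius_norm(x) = 2.40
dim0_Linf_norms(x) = [2.24, 0.65]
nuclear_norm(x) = 3.00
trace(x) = 0.81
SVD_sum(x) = [[0.4, 0.04], [2.25, 0.22]] + [[0.07, -0.69],[-0.01, 0.12]]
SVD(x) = [[-0.18,-0.98], [-0.98,0.18]] @ diag([2.298335984433242, 0.7030303710788603]) @ [[-1.0, -0.10], [-0.1, 1.0]]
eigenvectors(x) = [[0.03+0.47j, 0.03-0.47j], [(0.88+0j), (0.88-0j)]]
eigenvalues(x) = [(0.4+1.2j), (0.4-1.2j)]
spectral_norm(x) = 2.30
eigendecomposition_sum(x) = [[0.24+0.59j,  -0.32+0.11j], [(1.12-0.38j),  0.17+0.61j]] + [[0.24-0.59j,(-0.32-0.11j)], [(1.12+0.38j),0.17-0.61j]]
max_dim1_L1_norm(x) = 2.58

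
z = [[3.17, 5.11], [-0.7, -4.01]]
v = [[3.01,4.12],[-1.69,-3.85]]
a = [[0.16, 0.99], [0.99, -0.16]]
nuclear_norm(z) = 8.43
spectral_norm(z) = 7.15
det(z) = -9.13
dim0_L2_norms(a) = [1.0, 1.0]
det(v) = -4.63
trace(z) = -0.84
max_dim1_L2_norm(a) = 1.0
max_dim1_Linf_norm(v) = 4.12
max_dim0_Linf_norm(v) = 4.12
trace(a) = 0.00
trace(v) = -0.84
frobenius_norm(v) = 6.61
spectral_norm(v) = 6.57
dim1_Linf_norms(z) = [5.11, 4.01]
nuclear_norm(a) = 2.01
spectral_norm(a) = 1.00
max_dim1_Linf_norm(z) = 5.11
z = a + v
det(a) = -1.01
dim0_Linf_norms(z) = [3.17, 5.11]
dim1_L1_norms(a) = [1.15, 1.15]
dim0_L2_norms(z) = [3.25, 6.5]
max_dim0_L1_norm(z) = 9.12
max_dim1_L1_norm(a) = 1.15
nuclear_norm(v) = 7.28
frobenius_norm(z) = 7.26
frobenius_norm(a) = 1.42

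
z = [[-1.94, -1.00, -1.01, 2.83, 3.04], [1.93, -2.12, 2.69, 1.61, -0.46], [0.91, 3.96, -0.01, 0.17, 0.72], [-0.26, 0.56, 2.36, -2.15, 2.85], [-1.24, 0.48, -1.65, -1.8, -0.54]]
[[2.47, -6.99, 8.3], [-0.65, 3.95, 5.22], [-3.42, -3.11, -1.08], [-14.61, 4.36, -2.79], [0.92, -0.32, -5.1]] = z @ [[-0.74, 1.93, -0.95], [-0.38, -1.21, -0.17], [-1.62, 0.28, 0.99], [2.05, -1.83, 2.52], [-2.23, 0.33, 0.05]]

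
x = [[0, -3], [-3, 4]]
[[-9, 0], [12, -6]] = x@ [[0, 2], [3, 0]]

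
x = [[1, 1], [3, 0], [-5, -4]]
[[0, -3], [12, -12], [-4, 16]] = x@[[4, -4], [-4, 1]]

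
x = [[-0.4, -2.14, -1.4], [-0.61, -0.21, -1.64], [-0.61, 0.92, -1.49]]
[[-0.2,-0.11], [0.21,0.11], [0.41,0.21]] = x@[[-0.12,  -0.18], [0.19,  0.09], [-0.11,  -0.01]]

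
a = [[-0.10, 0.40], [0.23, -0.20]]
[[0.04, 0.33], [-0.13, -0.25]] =a@[[-0.6, -0.49],[-0.06, 0.70]]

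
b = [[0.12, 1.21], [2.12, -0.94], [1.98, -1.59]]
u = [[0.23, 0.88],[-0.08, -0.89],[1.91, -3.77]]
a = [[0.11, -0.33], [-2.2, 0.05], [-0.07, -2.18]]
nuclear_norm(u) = 5.10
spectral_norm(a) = 2.21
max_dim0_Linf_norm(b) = 2.12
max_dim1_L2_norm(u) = 4.23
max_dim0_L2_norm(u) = 3.97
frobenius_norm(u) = 4.41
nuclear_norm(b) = 4.62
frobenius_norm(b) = 3.65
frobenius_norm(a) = 3.12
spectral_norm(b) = 3.46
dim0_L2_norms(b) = [2.9, 2.21]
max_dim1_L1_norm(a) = 2.25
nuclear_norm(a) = 4.41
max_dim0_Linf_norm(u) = 3.77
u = b + a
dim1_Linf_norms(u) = [0.88, 0.89, 3.77]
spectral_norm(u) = 4.35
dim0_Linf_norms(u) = [1.91, 3.77]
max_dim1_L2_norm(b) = 2.54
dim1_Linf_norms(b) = [1.21, 2.12, 1.98]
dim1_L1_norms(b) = [1.33, 3.06, 3.57]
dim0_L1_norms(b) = [4.22, 3.74]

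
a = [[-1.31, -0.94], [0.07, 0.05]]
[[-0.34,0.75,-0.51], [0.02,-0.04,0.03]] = a @ [[0.23, -0.40, 0.35], [0.04, -0.24, 0.06]]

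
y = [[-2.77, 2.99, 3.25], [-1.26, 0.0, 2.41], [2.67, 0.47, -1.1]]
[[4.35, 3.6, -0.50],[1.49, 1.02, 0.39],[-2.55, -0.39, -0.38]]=y @ [[-0.99, -0.12, -0.02], [0.43, 0.7, -0.35], [0.10, 0.36, 0.15]]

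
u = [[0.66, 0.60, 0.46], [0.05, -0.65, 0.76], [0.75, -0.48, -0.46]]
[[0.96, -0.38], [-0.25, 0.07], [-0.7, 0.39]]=u@[[0.1,0.05],[1.06,-0.45],[0.57,-0.3]]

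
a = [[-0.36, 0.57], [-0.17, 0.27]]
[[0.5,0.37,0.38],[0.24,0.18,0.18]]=a @ [[0.5,0.38,0.38], [1.19,0.89,0.91]]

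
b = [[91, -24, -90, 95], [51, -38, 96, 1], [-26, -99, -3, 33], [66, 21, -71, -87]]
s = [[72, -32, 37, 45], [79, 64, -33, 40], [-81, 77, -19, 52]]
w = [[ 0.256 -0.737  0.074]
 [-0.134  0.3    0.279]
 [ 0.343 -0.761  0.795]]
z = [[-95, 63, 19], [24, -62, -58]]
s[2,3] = 52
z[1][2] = -58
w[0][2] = 0.074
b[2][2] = -3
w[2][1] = -0.761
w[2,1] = -0.761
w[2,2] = 0.795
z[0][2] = 19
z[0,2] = 19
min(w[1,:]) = -0.134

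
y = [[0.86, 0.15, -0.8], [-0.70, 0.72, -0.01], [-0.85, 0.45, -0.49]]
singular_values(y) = [1.52, 1.06, 0.36]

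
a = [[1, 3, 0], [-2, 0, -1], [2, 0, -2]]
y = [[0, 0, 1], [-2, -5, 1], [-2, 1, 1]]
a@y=[[-6, -15, 4], [2, -1, -3], [4, -2, 0]]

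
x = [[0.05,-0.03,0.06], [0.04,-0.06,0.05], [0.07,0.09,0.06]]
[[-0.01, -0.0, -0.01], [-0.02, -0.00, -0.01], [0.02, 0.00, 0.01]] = x@[[-0.04, -0.00, -0.02], [0.25, 0.02, 0.13], [-0.05, -0.0, -0.03]]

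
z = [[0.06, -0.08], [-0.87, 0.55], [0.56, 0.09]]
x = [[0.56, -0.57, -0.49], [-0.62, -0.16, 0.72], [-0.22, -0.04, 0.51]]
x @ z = [[0.26, -0.4], [0.51, 0.03], [0.31, 0.04]]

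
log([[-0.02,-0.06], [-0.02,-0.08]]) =[[-4.94+3.14j,2.05+0.00j], [(0.68+0j),(-2.89+3.14j)]]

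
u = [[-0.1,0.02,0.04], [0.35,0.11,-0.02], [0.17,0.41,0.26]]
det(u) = -0.001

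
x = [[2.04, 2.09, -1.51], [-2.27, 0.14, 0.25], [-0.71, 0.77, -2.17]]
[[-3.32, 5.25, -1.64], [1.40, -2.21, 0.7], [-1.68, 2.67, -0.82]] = x @ [[-0.56, 0.88, -0.28], [-0.47, 0.75, -0.23], [0.79, -1.25, 0.39]]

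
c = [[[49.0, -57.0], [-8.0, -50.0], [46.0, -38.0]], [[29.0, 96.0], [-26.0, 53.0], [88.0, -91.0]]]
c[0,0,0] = 49.0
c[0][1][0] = -8.0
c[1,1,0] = -26.0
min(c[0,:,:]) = -57.0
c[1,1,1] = 53.0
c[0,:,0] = [49.0, -8.0, 46.0]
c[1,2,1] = -91.0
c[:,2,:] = [[46.0, -38.0], [88.0, -91.0]]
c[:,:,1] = [[-57.0, -50.0, -38.0], [96.0, 53.0, -91.0]]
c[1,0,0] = 29.0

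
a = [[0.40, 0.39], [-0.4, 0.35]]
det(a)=0.296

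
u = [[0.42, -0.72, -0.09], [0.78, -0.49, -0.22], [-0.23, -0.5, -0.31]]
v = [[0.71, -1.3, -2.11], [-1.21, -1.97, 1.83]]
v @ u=[[-0.23, 1.18, 0.88], [-2.47, 0.92, -0.03]]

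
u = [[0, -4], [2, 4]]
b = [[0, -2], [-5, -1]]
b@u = [[-4, -8], [-2, 16]]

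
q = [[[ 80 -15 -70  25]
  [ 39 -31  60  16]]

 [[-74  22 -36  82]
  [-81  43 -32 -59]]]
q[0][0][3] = 25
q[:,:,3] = [[25, 16], [82, -59]]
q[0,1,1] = -31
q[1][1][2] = -32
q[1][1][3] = -59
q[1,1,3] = -59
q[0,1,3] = 16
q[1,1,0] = -81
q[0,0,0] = 80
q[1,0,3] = 82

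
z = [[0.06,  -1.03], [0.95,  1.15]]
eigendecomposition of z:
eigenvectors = [[(0.72+0j), 0.72-0.00j], [-0.38-0.58j, -0.38+0.58j]]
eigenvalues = [(0.6+0.83j), (0.6-0.83j)]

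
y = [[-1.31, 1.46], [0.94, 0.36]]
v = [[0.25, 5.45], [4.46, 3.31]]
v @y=[[4.80, 2.33], [-2.73, 7.7]]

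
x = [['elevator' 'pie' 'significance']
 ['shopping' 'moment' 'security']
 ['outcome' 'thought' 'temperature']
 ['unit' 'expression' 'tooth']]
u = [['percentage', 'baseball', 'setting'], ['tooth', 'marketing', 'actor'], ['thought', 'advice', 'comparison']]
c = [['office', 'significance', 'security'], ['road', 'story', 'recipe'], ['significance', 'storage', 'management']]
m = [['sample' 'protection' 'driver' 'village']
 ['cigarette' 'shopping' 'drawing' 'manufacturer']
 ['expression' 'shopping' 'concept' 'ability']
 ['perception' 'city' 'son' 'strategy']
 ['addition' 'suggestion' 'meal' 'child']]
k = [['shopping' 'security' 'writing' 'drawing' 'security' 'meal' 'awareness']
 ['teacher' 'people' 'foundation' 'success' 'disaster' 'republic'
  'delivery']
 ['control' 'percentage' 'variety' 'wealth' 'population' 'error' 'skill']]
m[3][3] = 'strategy'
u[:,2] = ['setting', 'actor', 'comparison']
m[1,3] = 'manufacturer'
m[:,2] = ['driver', 'drawing', 'concept', 'son', 'meal']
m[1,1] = 'shopping'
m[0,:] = ['sample', 'protection', 'driver', 'village']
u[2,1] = 'advice'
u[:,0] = ['percentage', 'tooth', 'thought']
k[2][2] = 'variety'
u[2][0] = 'thought'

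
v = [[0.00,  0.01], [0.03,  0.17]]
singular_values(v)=[0.17, 0.0]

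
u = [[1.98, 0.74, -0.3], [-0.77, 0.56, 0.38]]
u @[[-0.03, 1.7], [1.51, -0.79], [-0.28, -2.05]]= [[1.14,3.4], [0.76,-2.53]]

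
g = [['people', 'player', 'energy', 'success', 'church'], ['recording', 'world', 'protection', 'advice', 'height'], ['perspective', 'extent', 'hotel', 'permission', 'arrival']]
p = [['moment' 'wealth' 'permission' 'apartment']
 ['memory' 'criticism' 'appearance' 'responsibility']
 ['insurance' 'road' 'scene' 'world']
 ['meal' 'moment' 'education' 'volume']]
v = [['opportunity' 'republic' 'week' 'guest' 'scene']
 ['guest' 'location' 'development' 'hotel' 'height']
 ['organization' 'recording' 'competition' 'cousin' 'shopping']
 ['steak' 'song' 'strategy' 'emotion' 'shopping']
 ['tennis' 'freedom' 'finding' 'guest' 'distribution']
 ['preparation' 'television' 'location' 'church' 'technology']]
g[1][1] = 'world'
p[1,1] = 'criticism'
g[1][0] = 'recording'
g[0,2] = 'energy'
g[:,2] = ['energy', 'protection', 'hotel']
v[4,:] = ['tennis', 'freedom', 'finding', 'guest', 'distribution']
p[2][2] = 'scene'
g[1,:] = ['recording', 'world', 'protection', 'advice', 'height']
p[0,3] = 'apartment'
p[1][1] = 'criticism'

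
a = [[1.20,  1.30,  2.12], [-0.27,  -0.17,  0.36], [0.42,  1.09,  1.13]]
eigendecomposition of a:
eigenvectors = [[-0.11, -0.92, -0.94], [-0.81, 0.05, 0.34], [0.58, -0.38, 0.05]]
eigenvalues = [-0.47, 2.0, 0.62]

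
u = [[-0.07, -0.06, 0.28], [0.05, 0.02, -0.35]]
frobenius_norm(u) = 0.46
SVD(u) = [[-0.64, 0.77],[0.77, 0.64]] @ diag([0.4589537319582934, 0.040761157019335824]) @ [[0.18, 0.12, -0.98], [-0.54, -0.82, -0.20]]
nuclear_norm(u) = 0.50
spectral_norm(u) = 0.46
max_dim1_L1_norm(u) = 0.42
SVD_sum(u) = [[-0.05, -0.03, 0.29], [0.06, 0.04, -0.34]] + [[-0.02, -0.03, -0.01], [-0.01, -0.02, -0.01]]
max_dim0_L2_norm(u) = 0.45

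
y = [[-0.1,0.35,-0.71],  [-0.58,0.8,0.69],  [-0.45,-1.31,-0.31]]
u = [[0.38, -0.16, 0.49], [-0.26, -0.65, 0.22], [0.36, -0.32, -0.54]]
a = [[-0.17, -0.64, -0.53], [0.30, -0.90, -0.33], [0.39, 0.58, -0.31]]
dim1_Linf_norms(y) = [0.71, 0.8, 1.31]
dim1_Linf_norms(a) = [0.64, 0.9, 0.58]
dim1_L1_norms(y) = [1.16, 2.07, 2.07]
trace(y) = 0.39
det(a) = -0.34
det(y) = -1.03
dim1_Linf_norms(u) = [0.49, 0.65, 0.54]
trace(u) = -0.81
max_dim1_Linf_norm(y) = 1.31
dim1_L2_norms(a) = [0.85, 1.0, 0.76]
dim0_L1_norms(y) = [1.13, 2.46, 1.71]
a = u @ y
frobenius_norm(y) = 2.03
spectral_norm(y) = 1.67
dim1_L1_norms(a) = [1.34, 1.53, 1.28]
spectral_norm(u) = 0.79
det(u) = 0.33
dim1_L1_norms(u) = [1.03, 1.13, 1.22]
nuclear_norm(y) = 3.27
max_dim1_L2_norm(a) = 1.0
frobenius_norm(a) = 1.52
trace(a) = -1.38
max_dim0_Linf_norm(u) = 0.65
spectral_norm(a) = 1.31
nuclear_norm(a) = 2.36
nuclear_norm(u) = 2.08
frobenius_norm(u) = 1.21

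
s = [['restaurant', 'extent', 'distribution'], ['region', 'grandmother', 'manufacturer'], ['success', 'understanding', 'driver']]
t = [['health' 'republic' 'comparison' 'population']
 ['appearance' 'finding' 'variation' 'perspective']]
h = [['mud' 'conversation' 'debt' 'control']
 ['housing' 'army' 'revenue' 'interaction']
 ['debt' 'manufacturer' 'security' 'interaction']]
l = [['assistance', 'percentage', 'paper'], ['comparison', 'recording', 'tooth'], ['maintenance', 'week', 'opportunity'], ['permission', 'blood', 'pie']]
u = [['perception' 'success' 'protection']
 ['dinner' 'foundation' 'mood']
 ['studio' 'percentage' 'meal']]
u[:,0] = ['perception', 'dinner', 'studio']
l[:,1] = ['percentage', 'recording', 'week', 'blood']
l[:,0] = ['assistance', 'comparison', 'maintenance', 'permission']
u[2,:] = ['studio', 'percentage', 'meal']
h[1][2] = 'revenue'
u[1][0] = 'dinner'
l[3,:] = ['permission', 'blood', 'pie']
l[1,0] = 'comparison'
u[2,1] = 'percentage'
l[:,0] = ['assistance', 'comparison', 'maintenance', 'permission']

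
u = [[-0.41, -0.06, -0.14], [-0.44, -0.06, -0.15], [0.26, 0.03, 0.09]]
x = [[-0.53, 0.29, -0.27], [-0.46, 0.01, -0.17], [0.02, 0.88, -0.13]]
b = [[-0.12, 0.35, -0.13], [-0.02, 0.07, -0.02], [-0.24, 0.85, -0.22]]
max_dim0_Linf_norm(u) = 0.44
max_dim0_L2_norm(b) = 0.92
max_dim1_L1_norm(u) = 0.65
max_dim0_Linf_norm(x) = 0.88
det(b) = -0.00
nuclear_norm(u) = 0.71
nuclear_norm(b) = 1.03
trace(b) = -0.27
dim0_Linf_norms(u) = [0.44, 0.06, 0.15]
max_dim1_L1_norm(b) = 1.31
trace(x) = -0.65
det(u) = -0.00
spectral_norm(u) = 0.70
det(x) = 0.01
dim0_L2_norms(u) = [0.66, 0.09, 0.22]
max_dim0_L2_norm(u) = 0.66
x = b + u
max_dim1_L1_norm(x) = 1.09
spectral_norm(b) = 0.99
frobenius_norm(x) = 1.21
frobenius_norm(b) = 0.99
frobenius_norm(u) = 0.70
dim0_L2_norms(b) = [0.27, 0.92, 0.26]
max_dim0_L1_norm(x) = 1.18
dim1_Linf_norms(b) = [0.35, 0.07, 0.85]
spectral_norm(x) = 0.99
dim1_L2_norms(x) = [0.66, 0.49, 0.89]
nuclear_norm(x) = 1.71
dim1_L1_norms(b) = [0.6, 0.11, 1.31]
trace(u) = -0.38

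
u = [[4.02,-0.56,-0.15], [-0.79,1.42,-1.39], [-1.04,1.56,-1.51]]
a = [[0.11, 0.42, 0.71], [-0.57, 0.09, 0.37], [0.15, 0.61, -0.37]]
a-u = [[-3.91,0.98,0.86], [0.22,-1.33,1.76], [1.19,-0.95,1.14]]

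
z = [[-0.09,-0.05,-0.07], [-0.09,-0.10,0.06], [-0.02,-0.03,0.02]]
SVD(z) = [[-0.55, 0.83, 0.05],[-0.81, -0.52, -0.28],[-0.21, -0.19, 0.96]] @ diag([0.1712666776764888, 0.09774685601931264, 0.003643796920446378]) @ [[0.74, 0.67, -0.08],[-0.25, 0.16, -0.95],[0.63, -0.73, -0.29]]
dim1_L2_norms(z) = [0.12, 0.15, 0.04]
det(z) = -0.00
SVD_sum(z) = [[-0.07, -0.06, 0.01], [-0.10, -0.09, 0.01], [-0.03, -0.02, 0.0]] + [[-0.02, 0.01, -0.08], [0.01, -0.01, 0.05], [0.00, -0.0, 0.02]] + [[0.0, -0.00, -0.00], [-0.0, 0.00, 0.0], [0.00, -0.0, -0.0]]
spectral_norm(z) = 0.17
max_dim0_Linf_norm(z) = 0.1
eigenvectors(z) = [[(0.66+0j), 0.62+0.02j, (0.62-0.02j)], [0.73+0.00j, -0.72+0.00j, (-0.72-0j)], [(0.19+0j), -0.25-0.20j, (-0.25+0.2j)]]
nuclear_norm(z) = 0.27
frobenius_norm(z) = 0.20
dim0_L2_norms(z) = [0.13, 0.12, 0.09]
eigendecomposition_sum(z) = [[(-0.09+0j), (-0.07+0j), -0.01+0.00j], [(-0.09+0j), (-0.08+0j), (-0.01+0j)], [(-0.02+0j), -0.02+0.00j, (-0+0j)]] + [[-0.00+0.00j, (0.01-0j), (-0.03-0j)], [-0.01j, -0.01+0.00j, (0.04+0j)], [-0j, (-0.01-0j), 0.01+0.01j]] + [[-0.00-0.00j,(0.01+0j),-0.03+0.00j], [0.01j,(-0.01-0j),0.04-0.00j], [0.00+0.00j,(-0.01+0j),(0.01-0.01j)]]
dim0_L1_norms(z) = [0.2, 0.18, 0.15]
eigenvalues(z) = [(-0.17+0j), (-0+0.02j), (-0-0.02j)]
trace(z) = -0.17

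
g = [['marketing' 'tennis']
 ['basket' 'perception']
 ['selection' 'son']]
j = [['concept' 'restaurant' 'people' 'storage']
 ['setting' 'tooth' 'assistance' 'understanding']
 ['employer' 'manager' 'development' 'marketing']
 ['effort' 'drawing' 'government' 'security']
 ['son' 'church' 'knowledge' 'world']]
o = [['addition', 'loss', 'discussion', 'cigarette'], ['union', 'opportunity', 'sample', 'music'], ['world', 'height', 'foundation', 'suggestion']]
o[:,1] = ['loss', 'opportunity', 'height']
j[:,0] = ['concept', 'setting', 'employer', 'effort', 'son']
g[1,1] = 'perception'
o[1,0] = 'union'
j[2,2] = 'development'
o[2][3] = 'suggestion'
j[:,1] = ['restaurant', 'tooth', 'manager', 'drawing', 'church']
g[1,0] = 'basket'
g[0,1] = 'tennis'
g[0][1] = 'tennis'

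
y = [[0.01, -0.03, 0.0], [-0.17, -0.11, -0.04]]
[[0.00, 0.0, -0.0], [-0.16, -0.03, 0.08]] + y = [[0.01, -0.03, 0.0], [-0.33, -0.14, 0.04]]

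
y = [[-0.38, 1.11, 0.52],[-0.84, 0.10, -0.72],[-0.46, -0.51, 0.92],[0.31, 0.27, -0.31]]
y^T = [[-0.38,-0.84,-0.46,0.31], [1.11,0.10,-0.51,0.27], [0.52,-0.72,0.92,-0.31]]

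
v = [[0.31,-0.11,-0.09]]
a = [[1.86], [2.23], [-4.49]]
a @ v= [[0.58, -0.2, -0.17], [0.69, -0.25, -0.2], [-1.39, 0.49, 0.40]]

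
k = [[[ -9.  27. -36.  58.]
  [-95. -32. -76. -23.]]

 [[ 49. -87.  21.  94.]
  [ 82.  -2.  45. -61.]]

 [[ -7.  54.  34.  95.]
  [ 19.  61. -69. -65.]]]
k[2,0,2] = 34.0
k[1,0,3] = 94.0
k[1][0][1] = -87.0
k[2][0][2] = 34.0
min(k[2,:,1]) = 54.0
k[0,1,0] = -95.0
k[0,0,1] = 27.0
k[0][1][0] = -95.0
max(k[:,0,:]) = 95.0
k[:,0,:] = [[-9.0, 27.0, -36.0, 58.0], [49.0, -87.0, 21.0, 94.0], [-7.0, 54.0, 34.0, 95.0]]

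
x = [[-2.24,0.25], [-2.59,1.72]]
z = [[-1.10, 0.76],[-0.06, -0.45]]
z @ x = [[0.50, 1.03], [1.30, -0.79]]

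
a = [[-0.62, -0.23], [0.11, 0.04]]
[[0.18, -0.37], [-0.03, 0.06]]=a @ [[-0.26, 0.49], [-0.08, 0.27]]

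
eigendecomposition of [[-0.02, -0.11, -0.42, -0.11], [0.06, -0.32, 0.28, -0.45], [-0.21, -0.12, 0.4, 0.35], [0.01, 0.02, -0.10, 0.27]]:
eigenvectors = [[-0.69+0.00j, -0.69-0.00j, 0.61+0.00j, (0.61-0j)], [(-0.22+0.62j), -0.22-0.62j, (-0.36+0.1j), (-0.36-0.1j)], [-0.28+0.07j, (-0.28-0.07j), -0.58-0.16j, (-0.58+0.16j)], [-0.03-0.02j, -0.03+0.02j, 0.31-0.16j, (0.31+0.16j)]]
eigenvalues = [(-0.23+0.14j), (-0.23-0.14j), (0.39+0.12j), (0.39-0.12j)]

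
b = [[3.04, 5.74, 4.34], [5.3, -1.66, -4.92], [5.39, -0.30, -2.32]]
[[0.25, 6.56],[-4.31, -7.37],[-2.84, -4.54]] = b@[[-0.2, -0.53], [-0.47, 0.97], [0.82, 0.6]]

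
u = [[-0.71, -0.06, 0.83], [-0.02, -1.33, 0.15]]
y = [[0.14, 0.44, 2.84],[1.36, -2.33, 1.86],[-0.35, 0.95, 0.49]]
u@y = [[-0.47,0.62,-1.72], [-1.86,3.23,-2.46]]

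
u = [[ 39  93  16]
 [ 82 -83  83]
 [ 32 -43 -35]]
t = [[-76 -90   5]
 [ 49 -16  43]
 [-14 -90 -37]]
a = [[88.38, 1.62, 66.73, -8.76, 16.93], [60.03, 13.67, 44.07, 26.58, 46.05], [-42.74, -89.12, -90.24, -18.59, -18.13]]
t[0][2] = 5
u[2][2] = -35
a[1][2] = 44.07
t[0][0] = -76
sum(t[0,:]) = -161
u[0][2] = 16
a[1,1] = 13.67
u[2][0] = 32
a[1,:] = [60.03, 13.67, 44.07, 26.58, 46.05]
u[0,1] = 93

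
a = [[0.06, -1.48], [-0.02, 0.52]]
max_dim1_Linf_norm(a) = 1.48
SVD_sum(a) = [[0.06, -1.48], [-0.02, 0.52]] + [[0.00,0.00],[0.0,0.0]]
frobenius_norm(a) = 1.57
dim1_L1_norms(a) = [1.54, 0.54]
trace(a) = 0.58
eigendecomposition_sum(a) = [[0.0, 0.01], [0.0, 0.0]] + [[0.06,-1.49],[-0.02,0.52]]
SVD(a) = [[-0.94,0.33], [0.33,0.94]] @ diag([1.5699678217644266, 0.001019129168011753]) @ [[-0.04, 1.00], [1.00, 0.04]]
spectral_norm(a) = 1.57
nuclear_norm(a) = 1.57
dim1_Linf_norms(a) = [1.48, 0.52]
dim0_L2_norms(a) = [0.06, 1.57]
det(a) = 0.00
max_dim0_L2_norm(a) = 1.57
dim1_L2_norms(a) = [1.48, 0.52]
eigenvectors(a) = [[-1.00, 0.94], [-0.04, -0.33]]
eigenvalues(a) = [0.0, 0.58]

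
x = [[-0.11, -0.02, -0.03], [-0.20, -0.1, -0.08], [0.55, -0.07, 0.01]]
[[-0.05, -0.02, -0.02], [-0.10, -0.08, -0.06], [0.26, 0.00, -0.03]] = x @ [[0.49, 0.08, -0.06],[0.08, 0.61, 0.07],[-0.06, 0.07, 0.82]]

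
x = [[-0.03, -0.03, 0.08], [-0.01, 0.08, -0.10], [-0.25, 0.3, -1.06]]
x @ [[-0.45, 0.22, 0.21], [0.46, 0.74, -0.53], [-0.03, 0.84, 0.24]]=[[-0.00,0.04,0.03], [0.04,-0.03,-0.07], [0.28,-0.72,-0.47]]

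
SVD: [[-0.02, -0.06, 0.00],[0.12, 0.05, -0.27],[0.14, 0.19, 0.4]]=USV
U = [[-0.04, 0.22, 0.97], [-0.44, -0.88, 0.18], [0.90, -0.42, 0.13]]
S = [0.51, 0.23, 0.03]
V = [[0.15, 0.3, 0.94],  [-0.74, -0.6, 0.30],  [0.66, -0.74, 0.13]]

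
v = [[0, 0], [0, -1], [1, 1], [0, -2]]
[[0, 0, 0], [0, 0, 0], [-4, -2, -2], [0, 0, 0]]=v@[[-4, -2, -2], [0, 0, 0]]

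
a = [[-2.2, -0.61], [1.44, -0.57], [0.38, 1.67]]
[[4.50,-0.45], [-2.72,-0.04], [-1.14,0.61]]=a@[[-1.98, 0.11],  [-0.23, 0.34]]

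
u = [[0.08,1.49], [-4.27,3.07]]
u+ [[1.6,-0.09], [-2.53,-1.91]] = [[1.68, 1.40],[-6.8, 1.16]]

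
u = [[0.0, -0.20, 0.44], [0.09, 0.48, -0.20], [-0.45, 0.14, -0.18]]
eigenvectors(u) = [[(-0.17-0.64j), -0.17+0.64j, -0.12+0.00j], [(0.12+0.21j), 0.12-0.21j, 0.94+0.00j], [0.71+0.00j, 0.71-0.00j, (0.32+0j)]]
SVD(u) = [[-0.62, 0.1, 0.77], [0.65, -0.49, 0.59], [0.44, 0.87, 0.24]] @ diag([0.7065113485949618, 0.454212935959069, 0.24724951590239985]) @ [[-0.20, 0.70, -0.68], [-0.95, -0.3, -0.03], [-0.22, 0.65, 0.73]]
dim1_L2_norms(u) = [0.48, 0.53, 0.5]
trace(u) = 0.30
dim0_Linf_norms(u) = [0.45, 0.48, 0.44]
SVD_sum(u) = [[0.09,-0.31,0.3], [-0.09,0.32,-0.31], [-0.06,0.22,-0.21]] + [[-0.04, -0.01, -0.0],[0.21, 0.07, 0.01],[-0.38, -0.12, -0.01]] + [[-0.04,0.12,0.14], [-0.03,0.09,0.11], [-0.01,0.04,0.04]]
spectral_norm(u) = 0.71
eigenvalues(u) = [(-0.05+0.44j), (-0.05-0.44j), (0.4+0j)]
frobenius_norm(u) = 0.88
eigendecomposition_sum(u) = [[0.01+0.24j, (-0.07+0.02j), 0.22+0.02j],[-0.03-0.08j, (0.02-0.02j), -0.08+0.01j],[-0.25-0.06j, -0.00-0.08j, (-0.08+0.22j)]] + [[0.01-0.24j, -0.07-0.02j, 0.22-0.02j], [-0.03+0.08j, (0.02+0.02j), -0.08-0.01j], [(-0.25+0.06j), -0.00+0.08j, (-0.08-0.22j)]] + [[(-0.02+0j), (-0.05+0j), 0.01-0.00j], [(0.14-0j), 0.43-0.00j, -0.04+0.00j], [0.05-0.00j, 0.15-0.00j, (-0.01+0j)]]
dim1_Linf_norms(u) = [0.44, 0.48, 0.45]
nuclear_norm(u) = 1.41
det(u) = 0.08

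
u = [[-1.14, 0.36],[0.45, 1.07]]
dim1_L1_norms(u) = [1.5, 1.52]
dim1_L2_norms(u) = [1.2, 1.16]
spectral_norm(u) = 1.23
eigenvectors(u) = [[-0.98,-0.16], [0.19,-0.99]]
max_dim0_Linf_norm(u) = 1.14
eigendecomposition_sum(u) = [[-1.17, 0.19], [0.23, -0.04]] + [[0.03, 0.17], [0.22, 1.11]]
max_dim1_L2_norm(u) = 1.2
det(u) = -1.38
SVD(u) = [[-0.81, 0.59], [0.59, 0.81]] @ diag([1.2338902436216517, 1.1198727011117382]) @ [[0.96, 0.28],[-0.28, 0.96]]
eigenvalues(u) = [-1.21, 1.14]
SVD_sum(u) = [[-0.96, -0.27], [0.7, 0.20]] + [[-0.18, 0.63], [-0.25, 0.87]]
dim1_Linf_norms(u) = [1.14, 1.07]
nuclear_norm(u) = 2.35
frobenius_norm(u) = 1.67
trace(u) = -0.07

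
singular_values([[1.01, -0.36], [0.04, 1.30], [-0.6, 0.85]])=[1.72, 0.98]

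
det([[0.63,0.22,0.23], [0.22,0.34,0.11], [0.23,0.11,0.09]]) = 0.000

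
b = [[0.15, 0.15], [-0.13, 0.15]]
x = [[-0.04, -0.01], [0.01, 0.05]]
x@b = [[-0.00, -0.01],  [-0.01, 0.01]]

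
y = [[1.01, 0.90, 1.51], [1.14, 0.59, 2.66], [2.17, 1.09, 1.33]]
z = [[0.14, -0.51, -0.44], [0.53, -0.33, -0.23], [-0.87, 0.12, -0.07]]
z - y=[[-0.87, -1.41, -1.95],  [-0.61, -0.92, -2.89],  [-3.04, -0.97, -1.4]]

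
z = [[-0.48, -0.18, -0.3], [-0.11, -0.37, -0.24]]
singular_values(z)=[0.7, 0.27]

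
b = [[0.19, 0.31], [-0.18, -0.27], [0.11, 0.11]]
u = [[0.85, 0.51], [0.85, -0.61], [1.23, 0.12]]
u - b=[[0.66, 0.20], [1.03, -0.34], [1.12, 0.01]]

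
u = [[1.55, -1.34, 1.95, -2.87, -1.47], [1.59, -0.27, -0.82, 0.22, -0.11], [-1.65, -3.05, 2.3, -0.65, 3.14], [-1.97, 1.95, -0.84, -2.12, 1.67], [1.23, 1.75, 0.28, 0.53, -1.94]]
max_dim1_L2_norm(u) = 5.25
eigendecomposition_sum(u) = [[(1.16+1.34j),  (-1.32+1.51j),  0.57-1.65j,  (-1.06-0.12j),  -1.00-1.19j], [(0.7-0.15j),  0.27+0.76j,  -0.47-0.52j,  -0.25+0.35j,  (-0.61+0.12j)], [(-0.6+0.9j),  -1.10-0.53j,  1.06+0.07j,  -0.10-0.64j,  0.53-0.78j], [-0.25-0.68j,  (0.73-0.39j),  -0.46+0.55j,  (0.39+0.2j),  0.21+0.60j], [(0.54+0j),  0.08+0.60j,  -0.27-0.46j,  -0.24+0.22j,  -0.47-0.01j]] + [[(1.16-1.34j), -1.32-1.51j, 0.57+1.65j, -1.06+0.12j, -1.00+1.19j], [(0.7+0.15j), 0.27-0.76j, -0.47+0.52j, -0.25-0.35j, (-0.61-0.12j)], [(-0.6-0.9j), -1.10+0.53j, (1.06-0.07j), -0.10+0.64j, 0.53+0.78j], [(-0.25+0.68j), (0.73+0.39j), (-0.46-0.55j), (0.39-0.2j), (0.21-0.6j)], [(0.54-0j), 0.08-0.60j, -0.27+0.46j, -0.24-0.22j, -0.47+0.01j]] + [[(-0.23-0j), (0.33+0j), 0.59-0.00j, 0.25+0.00j, (0.84+0j)], [(-0.14-0j), 0.20+0.00j, (0.36-0j), (0.15+0j), 0.51+0.00j], [-0.18-0.00j, (0.26+0j), (0.47-0j), (0.19+0j), (0.66+0j)], [0.00+0.00j, -0.01-0.00j, -0.01+0.00j, (-0.01-0j), -0.02-0.00j], [(-0.19-0j), 0.27+0.00j, 0.49-0.00j, 0.20+0.00j, (0.69+0j)]] + [[(-0.41-0j), 0.12+0.00j, (0.02+0j), -0.80+0.00j, (0.37+0j)], [(0.18+0j), (-0.05-0j), -0.01-0.00j, (0.36-0j), -0.16-0.00j], [-0.47-0.00j, (0.14+0j), (0.02+0j), (-0.92+0j), 0.42+0.00j], [-1.46-0.00j, (0.44+0j), (0.07+0j), -2.88+0.00j, 1.31+0.00j], [0.57+0.00j, -0.17-0.00j, (-0.03-0j), 1.13-0.00j, -0.52-0.00j]] + [[(-0.14-0j), 0.85-0.00j, 0.20-0.00j, (-0.19+0j), (-0.67+0j)], [0.15+0.00j, -0.97+0.00j, -0.23+0.00j, (0.21-0j), 0.76-0.00j], [0.20+0.00j, (-1.26+0j), -0.30+0.00j, (0.27-0j), (0.99-0j)], [(-0.01-0j), (0.07-0j), (0.02-0j), -0.01+0.00j, -0.05+0.00j], [(-0.23-0j), (1.48-0j), (0.35-0j), (-0.32+0j), -1.17+0.00j]]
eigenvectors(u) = [[(0.75+0j), 0.75-0.00j, (0.61+0j), (0.24+0j), (0.37+0j)], [0.14-0.26j, (0.14+0.26j), 0.37+0.00j, (-0.11+0j), -0.41+0.00j], [(0.12+0.44j), 0.12-0.44j, 0.48+0.00j, (0.28+0j), -0.54+0.00j], [(-0.29-0.11j), -0.29+0.11j, (-0.01+0j), 0.86+0.00j, 0.03+0.00j], [0.15-0.17j, 0.15+0.17j, 0.50+0.00j, -0.34+0.00j, 0.64+0.00j]]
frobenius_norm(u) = 8.58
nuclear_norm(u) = 16.64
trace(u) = -0.48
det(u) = 126.96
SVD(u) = [[0.08, -0.79, -0.59, -0.08, -0.11], [-0.15, -0.12, 0.15, -0.80, 0.55], [0.86, -0.13, 0.19, 0.18, 0.42], [0.18, 0.57, -0.76, -0.12, 0.21], [-0.45, -0.13, -0.09, 0.56, 0.68]] @ diag([5.987180980631002, 4.682538704954332, 3.5511875222217437, 1.6487273024713485, 0.7734731061110813]) @ [[-0.41,-0.52,0.33,-0.24,0.63],[-0.53,0.51,-0.48,0.23,0.42],[0.11,-0.42,-0.06,0.89,0.10],[-0.47,0.31,0.71,0.29,-0.31],[0.57,0.44,0.38,0.1,0.57]]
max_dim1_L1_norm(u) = 10.79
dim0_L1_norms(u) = [7.99, 8.36, 6.19, 6.39, 8.33]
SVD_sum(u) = [[-0.2, -0.25, 0.16, -0.12, 0.30],[0.36, 0.47, -0.3, 0.22, -0.56],[-2.09, -2.69, 1.71, -1.24, 3.24],[-0.43, -0.55, 0.35, -0.25, 0.67],[1.08, 1.39, -0.88, 0.64, -1.68]] + [[1.97, -1.89, 1.79, -0.84, -1.56], [0.31, -0.3, 0.28, -0.13, -0.25], [0.32, -0.31, 0.29, -0.14, -0.26], [-1.42, 1.36, -1.28, 0.60, 1.12], [0.32, -0.30, 0.29, -0.13, -0.25]] + [[-0.24, 0.88, 0.13, -1.87, -0.21], [0.06, -0.22, -0.03, 0.47, 0.05], [0.08, -0.28, -0.04, 0.61, 0.07], [-0.31, 1.14, 0.17, -2.43, -0.27], [-0.04, 0.14, 0.02, -0.29, -0.03]] + [[0.06, -0.04, -0.09, -0.04, 0.04], [0.61, -0.41, -0.93, -0.38, 0.40], [-0.14, 0.09, 0.21, 0.09, -0.09], [0.09, -0.06, -0.14, -0.06, 0.06], [-0.43, 0.29, 0.66, 0.27, -0.28]] + [[-0.05, -0.04, -0.03, -0.01, -0.05], [0.24, 0.19, 0.16, 0.04, 0.24], [0.18, 0.14, 0.12, 0.03, 0.18], [0.09, 0.07, 0.06, 0.02, 0.09], [0.3, 0.23, 0.20, 0.05, 0.30]]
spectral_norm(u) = 5.99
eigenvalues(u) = [(2.41+2.37j), (2.41-2.37j), (1.12+0j), (-3.84+0j), (-2.59+0j)]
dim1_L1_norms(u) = [9.18, 3.01, 10.79, 8.55, 5.73]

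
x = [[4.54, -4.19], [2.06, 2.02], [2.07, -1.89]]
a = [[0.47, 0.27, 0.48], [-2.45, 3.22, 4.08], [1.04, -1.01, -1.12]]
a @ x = [[3.68,-2.33], [3.96,9.06], [0.32,-4.28]]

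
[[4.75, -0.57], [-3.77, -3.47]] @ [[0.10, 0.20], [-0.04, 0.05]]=[[0.5, 0.92],[-0.24, -0.93]]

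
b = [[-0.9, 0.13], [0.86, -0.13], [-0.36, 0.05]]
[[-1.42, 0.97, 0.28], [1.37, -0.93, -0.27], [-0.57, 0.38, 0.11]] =b @ [[1.40, -0.95, -0.28],[-1.26, 0.86, 0.25]]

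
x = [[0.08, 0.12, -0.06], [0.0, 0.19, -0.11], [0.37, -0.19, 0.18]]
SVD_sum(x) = [[-0.02, 0.02, -0.01], [-0.11, 0.08, -0.07], [0.33, -0.23, 0.2]] + [[0.10, 0.11, -0.04],[0.11, 0.11, -0.05],[0.04, 0.04, -0.02]] + [[0.0, -0.0, -0.0],[-0.0, 0.00, 0.00],[-0.0, 0.00, 0.0]]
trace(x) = 0.45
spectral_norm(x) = 0.47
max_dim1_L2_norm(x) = 0.45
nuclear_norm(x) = 0.71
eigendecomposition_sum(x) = [[0.00+0.00j,(-0-0j),-0.00+0.00j], [-0.00-0.00j,0.00+0.00j,-0j], [-0.01-0.00j,(0.01+0j),0.00-0.00j]] + [[0.04+0.15j, 0.06-0.07j, -0.03+0.07j],[0.18j, (0.09-0.07j), (-0.06+0.07j)],[0.19-0.05j, -0.10-0.08j, (0.09+0.04j)]] + [[(0.04-0.15j),  0.06+0.07j,  (-0.03-0.07j)], [0.00-0.18j,  (0.09+0.07j),  -0.06-0.07j], [(0.19+0.05j),  -0.10+0.08j,  (0.09-0.04j)]]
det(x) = 0.00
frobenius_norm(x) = 0.53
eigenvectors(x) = [[0.14+0.00j, (0.01-0.49j), 0.01+0.49j], [-0.51+0.00j, (0.16-0.57j), (0.16+0.57j)], [-0.85+0.00j, -0.64+0.00j, (-0.64-0j)]]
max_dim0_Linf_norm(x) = 0.37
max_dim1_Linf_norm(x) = 0.37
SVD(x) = [[0.06, -0.66, -0.75], [0.31, -0.7, 0.64], [-0.95, -0.28, 0.16]] @ diag([0.4733718247732474, 0.2321766608468731, 0.0036212800005054895]) @ [[-0.73, 0.52, -0.44], [-0.67, -0.69, 0.29], [-0.15, 0.5, 0.85]]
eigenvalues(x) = [(0.01+0j), (0.22+0.11j), (0.22-0.11j)]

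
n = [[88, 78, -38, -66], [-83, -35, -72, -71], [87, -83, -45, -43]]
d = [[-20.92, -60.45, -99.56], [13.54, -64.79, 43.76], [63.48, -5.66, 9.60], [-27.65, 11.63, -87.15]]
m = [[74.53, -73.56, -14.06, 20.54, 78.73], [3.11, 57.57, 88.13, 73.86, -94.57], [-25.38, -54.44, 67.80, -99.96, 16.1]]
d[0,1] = -60.45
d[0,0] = -20.92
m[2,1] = -54.44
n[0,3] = -66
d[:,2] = [-99.56, 43.76, 9.6, -87.15]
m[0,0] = 74.53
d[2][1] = -5.66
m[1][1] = 57.57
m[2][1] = -54.44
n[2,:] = [87, -83, -45, -43]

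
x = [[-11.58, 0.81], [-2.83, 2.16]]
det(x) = -22.72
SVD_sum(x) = [[-11.53, 1.29], [-3.03, 0.34]] + [[-0.05, -0.48], [0.20, 1.82]]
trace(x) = -9.42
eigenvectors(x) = [[-0.98,-0.06],[-0.2,-1.00]]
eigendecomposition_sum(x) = [[-11.55, 0.69], [-2.41, 0.14]] + [[-0.03, 0.12], [-0.42, 2.02]]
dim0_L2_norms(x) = [11.92, 2.31]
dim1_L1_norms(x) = [12.39, 4.99]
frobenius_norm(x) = 12.14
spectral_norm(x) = 11.99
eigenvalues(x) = [-11.41, 1.99]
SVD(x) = [[-0.97, -0.25], [-0.25, 0.97]] @ diag([11.993252102102076, 1.8944402908046718]) @ [[0.99, -0.11],[0.11, 0.99]]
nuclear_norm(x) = 13.89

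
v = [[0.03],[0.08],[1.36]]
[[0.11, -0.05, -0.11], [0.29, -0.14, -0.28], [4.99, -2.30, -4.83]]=v@[[3.67, -1.69, -3.55]]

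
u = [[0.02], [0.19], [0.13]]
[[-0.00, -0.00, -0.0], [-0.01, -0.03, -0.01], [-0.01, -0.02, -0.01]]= u@[[-0.06, -0.16, -0.04]]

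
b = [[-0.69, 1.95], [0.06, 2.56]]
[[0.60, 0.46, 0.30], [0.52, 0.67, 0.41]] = b @[[-0.27, 0.07, 0.02], [0.21, 0.26, 0.16]]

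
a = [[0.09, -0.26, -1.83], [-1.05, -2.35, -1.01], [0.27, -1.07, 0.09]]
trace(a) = -2.17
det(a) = -3.29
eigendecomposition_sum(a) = [[-0.20+0.00j, -0.66-0.00j, (-0.34+0j)], [(-0.71+0j), (-2.38-0j), -1.21+0.00j], [-0.23+0.00j, -0.77-0.00j, -0.39+0.00j]] + [[0.14+0.47j, (0.2-0.21j), (-0.75+0.24j)], [-0.17-0.07j, 0.02+0.11j, (0.1-0.27j)], [0.25-0.15j, -0.15-0.09j, 0.24+0.39j]] + [[(0.14-0.47j),  (0.2+0.21j),  -0.75-0.24j], [(-0.17+0.07j),  (0.02-0.11j),  (0.1+0.27j)], [(0.25+0.15j),  (-0.15+0.09j),  0.24-0.39j]]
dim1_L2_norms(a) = [1.85, 2.76, 1.11]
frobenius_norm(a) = 3.51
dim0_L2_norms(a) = [1.09, 2.6, 2.09]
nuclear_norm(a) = 5.33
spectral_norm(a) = 3.04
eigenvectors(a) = [[(0.26+0j), -0.82+0.00j, (-0.82-0j)], [(0.92+0j), 0.19-0.24j, 0.19+0.24j], [(0.3+0j), (0.11+0.47j), (0.11-0.47j)]]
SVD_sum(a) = [[-0.31, -0.92, -0.58],[-0.75, -2.21, -1.4],[-0.21, -0.61, -0.38]] + [[0.26, 0.71, -1.25], [-0.08, -0.22, 0.39], [-0.1, -0.27, 0.47]] + [[0.15, -0.05, 0.00], [-0.22, 0.08, -0.0], [0.57, -0.2, 0.0]]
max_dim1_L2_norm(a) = 2.76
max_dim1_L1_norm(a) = 4.41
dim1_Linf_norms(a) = [1.83, 2.35, 1.07]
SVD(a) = [[-0.37,-0.9,-0.23], [-0.9,0.28,0.35], [-0.25,0.34,-0.91]] @ diag([3.0356171679708863, 1.6235039097088269, 0.6669808578067081]) @ [[0.28, 0.81, 0.51], [-0.17, -0.48, 0.86], [-0.94, 0.33, -0.01]]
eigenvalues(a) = [(-2.97+0j), (0.4+0.97j), (0.4-0.97j)]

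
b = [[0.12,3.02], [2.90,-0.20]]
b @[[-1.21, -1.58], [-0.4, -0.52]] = [[-1.35,-1.76], [-3.43,-4.48]]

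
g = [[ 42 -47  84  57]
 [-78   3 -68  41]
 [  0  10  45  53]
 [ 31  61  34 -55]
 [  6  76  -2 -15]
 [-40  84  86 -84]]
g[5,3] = -84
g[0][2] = 84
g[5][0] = -40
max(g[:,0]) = 42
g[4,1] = 76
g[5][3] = -84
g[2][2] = 45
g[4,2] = -2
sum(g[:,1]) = 187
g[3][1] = 61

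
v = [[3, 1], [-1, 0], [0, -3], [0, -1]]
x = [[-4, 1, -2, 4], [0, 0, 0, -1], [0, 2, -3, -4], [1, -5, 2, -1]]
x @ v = [[-13, -2], [0, 1], [-2, 13], [8, -4]]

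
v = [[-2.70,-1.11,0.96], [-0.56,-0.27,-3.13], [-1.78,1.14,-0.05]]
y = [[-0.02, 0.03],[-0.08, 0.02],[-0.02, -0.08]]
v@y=[[0.12, -0.18], [0.10, 0.23], [-0.05, -0.03]]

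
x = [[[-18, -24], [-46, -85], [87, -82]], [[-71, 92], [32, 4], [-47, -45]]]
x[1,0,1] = 92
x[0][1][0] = -46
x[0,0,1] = -24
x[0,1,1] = -85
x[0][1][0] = -46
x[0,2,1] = -82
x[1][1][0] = 32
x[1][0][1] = 92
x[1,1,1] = 4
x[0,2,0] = 87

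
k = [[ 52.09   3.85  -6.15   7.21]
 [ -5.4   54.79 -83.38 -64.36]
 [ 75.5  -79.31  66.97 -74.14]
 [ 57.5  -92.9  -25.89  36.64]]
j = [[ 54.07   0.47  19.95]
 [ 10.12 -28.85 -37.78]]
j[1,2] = -37.78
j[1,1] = -28.85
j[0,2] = 19.95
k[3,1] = -92.9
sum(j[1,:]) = -56.510000000000005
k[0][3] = 7.21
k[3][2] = -25.89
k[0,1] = 3.85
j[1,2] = -37.78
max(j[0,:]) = 54.07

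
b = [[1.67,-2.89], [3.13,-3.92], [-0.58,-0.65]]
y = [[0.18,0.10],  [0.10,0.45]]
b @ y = [[0.01,-1.13],[0.17,-1.45],[-0.17,-0.35]]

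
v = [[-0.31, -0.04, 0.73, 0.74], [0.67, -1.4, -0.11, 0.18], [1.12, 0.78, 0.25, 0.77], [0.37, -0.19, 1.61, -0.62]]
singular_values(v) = [1.85, 1.66, 1.47, 0.97]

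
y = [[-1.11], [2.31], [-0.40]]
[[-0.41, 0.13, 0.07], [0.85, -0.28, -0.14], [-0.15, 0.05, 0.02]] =y @[[0.37, -0.12, -0.06]]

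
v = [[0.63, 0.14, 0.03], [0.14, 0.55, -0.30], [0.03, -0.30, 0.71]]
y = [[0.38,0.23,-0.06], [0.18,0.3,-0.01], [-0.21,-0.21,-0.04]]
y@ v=[[0.27, 0.2, -0.10], [0.16, 0.19, -0.09], [-0.16, -0.13, 0.03]]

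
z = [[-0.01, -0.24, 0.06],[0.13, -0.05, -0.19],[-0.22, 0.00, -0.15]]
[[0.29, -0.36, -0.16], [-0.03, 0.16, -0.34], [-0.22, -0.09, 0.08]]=z@[[0.48, 0.85, -0.96], [-1.02, 1.32, 0.94], [0.77, -0.62, 0.90]]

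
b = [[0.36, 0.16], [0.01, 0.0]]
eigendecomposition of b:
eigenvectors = [[1.00, -0.40],[0.03, 0.92]]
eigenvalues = [0.36, -0.0]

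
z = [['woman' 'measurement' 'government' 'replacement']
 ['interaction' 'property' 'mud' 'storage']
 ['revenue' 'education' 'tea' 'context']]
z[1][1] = 'property'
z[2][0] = 'revenue'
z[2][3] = 'context'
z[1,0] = 'interaction'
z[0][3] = 'replacement'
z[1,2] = 'mud'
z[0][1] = 'measurement'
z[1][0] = 'interaction'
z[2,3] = 'context'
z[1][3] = 'storage'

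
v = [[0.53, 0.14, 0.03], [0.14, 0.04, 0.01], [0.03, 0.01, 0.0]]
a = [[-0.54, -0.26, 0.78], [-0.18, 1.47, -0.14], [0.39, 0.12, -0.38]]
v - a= [[1.07, 0.40, -0.75], [0.32, -1.43, 0.15], [-0.36, -0.11, 0.38]]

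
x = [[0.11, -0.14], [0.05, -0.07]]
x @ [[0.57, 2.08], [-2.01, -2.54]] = [[0.34, 0.58],[0.17, 0.28]]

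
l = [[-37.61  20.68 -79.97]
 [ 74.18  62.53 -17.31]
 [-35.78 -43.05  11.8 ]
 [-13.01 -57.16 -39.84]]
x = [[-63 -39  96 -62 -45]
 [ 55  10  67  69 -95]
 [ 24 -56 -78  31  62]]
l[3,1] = -57.16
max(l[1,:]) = 74.18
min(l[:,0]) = -37.61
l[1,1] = 62.53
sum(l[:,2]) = -125.32000000000001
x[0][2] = 96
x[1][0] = 55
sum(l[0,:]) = -96.9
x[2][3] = 31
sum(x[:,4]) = -78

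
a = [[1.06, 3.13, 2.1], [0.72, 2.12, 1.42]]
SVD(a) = [[-0.83,-0.56], [-0.56,0.83]] @ diag([4.728603773956516, 0.0025197071644082287]) @ [[-0.27,-0.8,-0.54], [0.74,0.19,-0.65]]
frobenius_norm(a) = 4.73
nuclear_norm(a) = 4.73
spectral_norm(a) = 4.73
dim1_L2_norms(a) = [3.92, 2.65]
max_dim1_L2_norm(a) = 3.92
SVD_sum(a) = [[1.06, 3.13, 2.1], [0.72, 2.12, 1.42]] + [[-0.00,-0.0,0.00], [0.00,0.0,-0.00]]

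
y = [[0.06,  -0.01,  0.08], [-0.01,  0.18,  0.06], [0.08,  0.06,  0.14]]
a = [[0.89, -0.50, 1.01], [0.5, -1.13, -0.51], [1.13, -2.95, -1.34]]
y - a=[[-0.83, 0.49, -0.93],[-0.51, 1.31, 0.57],[-1.05, 3.01, 1.48]]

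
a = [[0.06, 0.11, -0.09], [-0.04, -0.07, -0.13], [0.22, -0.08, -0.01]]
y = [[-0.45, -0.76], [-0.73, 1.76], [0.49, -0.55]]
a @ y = [[-0.15, 0.20], [0.01, -0.02], [-0.05, -0.3]]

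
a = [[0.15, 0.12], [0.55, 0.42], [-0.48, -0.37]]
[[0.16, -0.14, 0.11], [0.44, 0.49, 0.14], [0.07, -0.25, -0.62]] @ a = [[-0.11, -0.08], [0.27, 0.21], [0.17, 0.13]]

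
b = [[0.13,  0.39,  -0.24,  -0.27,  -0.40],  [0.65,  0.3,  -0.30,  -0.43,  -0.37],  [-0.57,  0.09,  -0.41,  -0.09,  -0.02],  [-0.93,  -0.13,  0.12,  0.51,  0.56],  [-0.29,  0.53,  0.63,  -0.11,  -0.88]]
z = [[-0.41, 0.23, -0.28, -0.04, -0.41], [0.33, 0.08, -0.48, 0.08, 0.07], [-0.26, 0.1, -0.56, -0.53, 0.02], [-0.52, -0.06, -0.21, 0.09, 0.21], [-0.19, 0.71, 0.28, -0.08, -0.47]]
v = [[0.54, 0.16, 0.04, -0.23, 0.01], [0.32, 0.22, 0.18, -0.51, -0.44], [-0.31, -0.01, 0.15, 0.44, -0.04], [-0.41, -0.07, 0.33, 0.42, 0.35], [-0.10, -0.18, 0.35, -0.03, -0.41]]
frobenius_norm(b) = 2.22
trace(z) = -1.27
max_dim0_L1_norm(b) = 2.57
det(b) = 0.01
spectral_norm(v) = 1.23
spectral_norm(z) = 1.07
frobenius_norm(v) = 1.50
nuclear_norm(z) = 3.34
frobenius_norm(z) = 1.65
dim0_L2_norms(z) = [0.81, 0.76, 0.86, 0.55, 0.66]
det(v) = 0.01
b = v + z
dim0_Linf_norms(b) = [0.93, 0.53, 0.63, 0.51, 0.88]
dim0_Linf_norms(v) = [0.54, 0.22, 0.35, 0.51, 0.44]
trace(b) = -0.35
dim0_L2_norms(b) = [1.31, 0.74, 0.85, 0.73, 1.18]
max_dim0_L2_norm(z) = 0.86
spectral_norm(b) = 1.68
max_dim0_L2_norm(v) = 0.83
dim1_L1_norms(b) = [1.43, 2.05, 1.18, 2.25, 2.44]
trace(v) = 0.92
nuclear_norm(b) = 3.87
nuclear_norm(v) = 2.73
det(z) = 0.07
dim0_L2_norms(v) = [0.82, 0.33, 0.54, 0.83, 0.7]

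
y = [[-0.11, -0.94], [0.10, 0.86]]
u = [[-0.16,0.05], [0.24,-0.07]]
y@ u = [[-0.21, 0.06], [0.19, -0.06]]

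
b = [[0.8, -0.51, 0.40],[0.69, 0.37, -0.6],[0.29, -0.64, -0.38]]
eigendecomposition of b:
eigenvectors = [[0.06+0.00j, (-0.73+0j), -0.73-0.00j], [-0.49+0.00j, (-0.18+0.59j), -0.18-0.59j], [(-0.87+0j), -0.19-0.23j, (-0.19+0.23j)]]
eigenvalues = [(-0.77+0j), (0.78+0.54j), (0.78-0.54j)]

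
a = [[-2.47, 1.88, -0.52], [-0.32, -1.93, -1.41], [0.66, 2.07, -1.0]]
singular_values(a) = [3.57, 2.4, 1.71]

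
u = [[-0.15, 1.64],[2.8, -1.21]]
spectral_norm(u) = 3.18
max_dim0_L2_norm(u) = 2.8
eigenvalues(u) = [1.53, -2.89]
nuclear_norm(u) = 4.56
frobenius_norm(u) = 3.47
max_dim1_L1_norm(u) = 4.01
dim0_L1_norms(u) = [2.95, 2.85]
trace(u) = -1.36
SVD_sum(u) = [[-0.84,0.51], [2.58,-1.58]] + [[0.69,  1.13], [0.22,  0.37]]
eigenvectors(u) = [[0.70,-0.51],[0.72,0.86]]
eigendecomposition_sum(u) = [[0.95, 0.57], [0.97, 0.58]] + [[-1.10,1.07], [1.83,-1.79]]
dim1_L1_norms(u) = [1.79, 4.01]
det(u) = -4.41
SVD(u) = [[-0.31,  0.95], [0.95,  0.31]] @ diag([3.1761452180279734, 1.388632980307627]) @ [[0.85, -0.52], [0.52, 0.85]]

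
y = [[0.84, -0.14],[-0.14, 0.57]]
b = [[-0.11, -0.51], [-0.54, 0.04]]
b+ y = [[0.73, -0.65], [-0.68, 0.61]]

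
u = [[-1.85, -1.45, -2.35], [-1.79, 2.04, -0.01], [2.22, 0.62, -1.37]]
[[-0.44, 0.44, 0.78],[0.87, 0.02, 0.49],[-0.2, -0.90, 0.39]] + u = [[-2.29, -1.01, -1.57], [-0.92, 2.06, 0.48], [2.02, -0.28, -0.98]]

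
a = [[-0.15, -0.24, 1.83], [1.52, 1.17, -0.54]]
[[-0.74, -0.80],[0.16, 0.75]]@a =[[-1.10,-0.76,-0.92], [1.12,0.84,-0.11]]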